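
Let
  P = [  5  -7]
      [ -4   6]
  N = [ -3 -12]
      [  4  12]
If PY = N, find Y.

Y = [[5, 6], [4, 6]]

Left-multiplying both sides by P⁻¹ gives Y = P⁻¹N.
P has determinant 2; P⁻¹ = [[3, 7/2], [2, 5/2]].
Y = P⁻¹N = [[3, 7/2], [2, 5/2]] · [[-3, -12], [4, 12]] = [[5, 6], [4, 6]].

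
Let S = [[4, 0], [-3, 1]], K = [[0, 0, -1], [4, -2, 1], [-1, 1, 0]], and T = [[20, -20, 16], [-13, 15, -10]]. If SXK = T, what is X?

X = [[-4, 0, -5], [-1, 1, 2]]

Left-multiply by S⁻¹ and right-multiply by K⁻¹: X = S⁻¹TK⁻¹.
det S = 4; the adjugate gives S⁻¹ = [[1/4, 0], [3/4, 1]].
det K = -2; the adjugate gives K⁻¹ = [[1/2, 1/2, 1], [1/2, 1/2, 2], [-1, 0, 0]].
S⁻¹T = [[5, -5, 4], [2, 0, 2]].
X = (S⁻¹T)K⁻¹ = [[-4, 0, -5], [-1, 1, 2]].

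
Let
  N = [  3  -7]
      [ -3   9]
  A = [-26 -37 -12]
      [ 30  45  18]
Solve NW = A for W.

Since N multiplies W on the left, W = N⁻¹A.
det N = 6; the adjugate gives N⁻¹ = [[3/2, 7/6], [1/2, 1/2]].
W = N⁻¹A = [[3/2, 7/6], [1/2, 1/2]] · [[-26, -37, -12], [30, 45, 18]] = [[-4, -3, 3], [2, 4, 3]].

W = [[-4, -3, 3], [2, 4, 3]]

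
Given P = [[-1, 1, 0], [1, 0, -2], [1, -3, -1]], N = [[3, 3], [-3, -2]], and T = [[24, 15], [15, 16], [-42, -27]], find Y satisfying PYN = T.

Left-multiply by P⁻¹ and right-multiply by N⁻¹: Y = P⁻¹TN⁻¹.
det P = 5, so P⁻¹ = [[-6/5, 1/5, -2/5], [-1/5, 1/5, -2/5], [-3/5, -2/5, -1/5]].
det N = 3; the adjugate gives N⁻¹ = [[-2/3, -1], [1, 1]].
P⁻¹T = [[-9, -4], [15, 11], [-12, -10]].
Y = (P⁻¹T)N⁻¹ = [[2, 5], [1, -4], [-2, 2]].

Y = [[2, 5], [1, -4], [-2, 2]]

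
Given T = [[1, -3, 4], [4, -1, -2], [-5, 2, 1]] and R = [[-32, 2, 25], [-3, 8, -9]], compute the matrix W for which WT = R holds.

W = [[3, -5, 3], [-4, -6, -5]]

T is on the right of W, so right-multiply by T⁻¹: W = RT⁻¹.
det T = -3; the adjugate gives T⁻¹ = [[-1, -11/3, -10/3], [-2, -7, -6], [-1, -13/3, -11/3]].
W = RT⁻¹ = [[-32, 2, 25], [-3, 8, -9]] · [[-1, -11/3, -10/3], [-2, -7, -6], [-1, -13/3, -11/3]] = [[3, -5, 3], [-4, -6, -5]].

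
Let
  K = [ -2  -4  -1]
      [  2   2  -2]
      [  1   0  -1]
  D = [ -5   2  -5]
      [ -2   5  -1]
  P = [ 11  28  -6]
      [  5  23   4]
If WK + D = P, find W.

WK = P − D = [[16, 26, -1], [7, 18, 5]].
Since K sits to the right of W, W = (P − D)K⁻¹.
det K = 6, so K⁻¹ = [[-1/3, -2/3, 5/3], [0, 1/2, -1], [-1/3, -2/3, 2/3]].
W = (P − D)K⁻¹ = [[-5, 3, 0], [-4, 1, -3]].

W = [[-5, 3, 0], [-4, 1, -3]]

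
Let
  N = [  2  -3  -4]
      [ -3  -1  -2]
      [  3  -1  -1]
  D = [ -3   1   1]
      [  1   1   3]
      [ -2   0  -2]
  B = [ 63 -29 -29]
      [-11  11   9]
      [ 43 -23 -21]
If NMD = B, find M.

Left-multiply by N⁻¹ and right-multiply by D⁻¹: M = N⁻¹BD⁻¹.
N has determinant 1; N⁻¹ = [[-1, 1, 2], [-9, 10, 16], [6, -7, -11]].
det D = 4, so D⁻¹ = [[-1/2, 1/2, 1/2], [-1, 2, 5/2], [1/2, -1/2, -1]].
N⁻¹B = [[12, -6, -4], [11, 3, 15], [-18, 2, -6]].
M = (N⁻¹B)D⁻¹ = [[-2, -4, -5], [-1, 4, -2], [4, -2, 2]].

M = [[-2, -4, -5], [-1, 4, -2], [4, -2, 2]]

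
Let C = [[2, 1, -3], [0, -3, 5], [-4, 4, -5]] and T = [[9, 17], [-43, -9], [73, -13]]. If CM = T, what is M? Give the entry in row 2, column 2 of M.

-2

Left-multiplying both sides by C⁻¹ gives M = C⁻¹T.
C has determinant 6; C⁻¹ = [[-5/6, -7/6, -2/3], [-10/3, -11/3, -5/3], [-2, -2, -1]].
M = C⁻¹T = [[-5/6, -7/6, -2/3], [-10/3, -11/3, -5/3], [-2, -2, -1]] · [[9, 17], [-43, -9], [73, -13]] = [[-6, 5], [6, -2], [-5, -3]].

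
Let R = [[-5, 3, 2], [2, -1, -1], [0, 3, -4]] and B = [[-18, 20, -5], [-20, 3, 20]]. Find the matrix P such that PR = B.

R is on the right of P, so right-multiply by R⁻¹: P = BR⁻¹.
R has determinant 1; R⁻¹ = [[7, 18, -1], [8, 20, -1], [6, 15, -1]].
P = BR⁻¹ = [[-18, 20, -5], [-20, 3, 20]] · [[7, 18, -1], [8, 20, -1], [6, 15, -1]] = [[4, 1, 3], [4, 0, -3]].

P = [[4, 1, 3], [4, 0, -3]]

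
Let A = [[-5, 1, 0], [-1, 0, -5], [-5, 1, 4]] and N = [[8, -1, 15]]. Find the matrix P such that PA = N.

P = [[-1, -3, 0]]

Since A sits to the right of P, P = NA⁻¹.
det A = 4; the adjugate gives A⁻¹ = [[5/4, -1, -5/4], [29/4, -5, -25/4], [-1/4, 0, 1/4]].
P = NA⁻¹ = [[8, -1, 15]] · [[5/4, -1, -5/4], [29/4, -5, -25/4], [-1/4, 0, 1/4]] = [[-1, -3, 0]].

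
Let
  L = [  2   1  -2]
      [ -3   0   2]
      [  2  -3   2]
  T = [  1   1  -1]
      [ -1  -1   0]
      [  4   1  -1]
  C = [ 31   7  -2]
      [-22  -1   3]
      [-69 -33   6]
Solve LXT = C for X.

X = [[-2, 4, -1], [-4, -3, 0], [-1, 5, -5]]

X = L⁻¹CT⁻¹ (apply L⁻¹ on the left and T⁻¹ on the right).
L has determinant 4; L⁻¹ = [[3/2, 1, 1/2], [5/2, 2, 1/2], [9/4, 2, 3/4]].
det T = -3; the adjugate gives T⁻¹ = [[-1/3, 0, 1/3], [1/3, -1, -1/3], [-1, -1, 0]].
L⁻¹C = [[-10, -7, 3], [-1, -1, 4], [-26, -11, 6]].
X = (L⁻¹C)T⁻¹ = [[-2, 4, -1], [-4, -3, 0], [-1, 5, -5]].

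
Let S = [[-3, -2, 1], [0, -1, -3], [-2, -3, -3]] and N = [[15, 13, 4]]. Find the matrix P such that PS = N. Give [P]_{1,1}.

-5

S is on the right of P, so right-multiply by S⁻¹: P = NS⁻¹.
S has determinant 4; S⁻¹ = [[-3/2, -9/4, 7/4], [3/2, 11/4, -9/4], [-1/2, -5/4, 3/4]].
P = NS⁻¹ = [[15, 13, 4]] · [[-3/2, -9/4, 7/4], [3/2, 11/4, -9/4], [-1/2, -5/4, 3/4]] = [[-5, -3, 0]].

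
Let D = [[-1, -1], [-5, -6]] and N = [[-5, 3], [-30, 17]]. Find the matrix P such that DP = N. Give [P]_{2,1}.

5

D is on the left of P, so left-multiply by D⁻¹: P = D⁻¹N.
det D = 1; the adjugate gives D⁻¹ = [[-6, 1], [5, -1]].
P = D⁻¹N = [[-6, 1], [5, -1]] · [[-5, 3], [-30, 17]] = [[0, -1], [5, -2]].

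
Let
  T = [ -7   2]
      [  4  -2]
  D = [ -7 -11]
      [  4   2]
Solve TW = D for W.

Left-multiplying both sides by T⁻¹ gives W = T⁻¹D.
T has determinant 6; T⁻¹ = [[-1/3, -1/3], [-2/3, -7/6]].
W = T⁻¹D = [[-1/3, -1/3], [-2/3, -7/6]] · [[-7, -11], [4, 2]] = [[1, 3], [0, 5]].

W = [[1, 3], [0, 5]]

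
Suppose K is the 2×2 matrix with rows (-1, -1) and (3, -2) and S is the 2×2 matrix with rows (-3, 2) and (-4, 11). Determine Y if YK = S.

Right-multiplying both sides by K⁻¹ gives Y = SK⁻¹.
K has determinant 5; K⁻¹ = [[-2/5, 1/5], [-3/5, -1/5]].
Y = SK⁻¹ = [[-3, 2], [-4, 11]] · [[-2/5, 1/5], [-3/5, -1/5]] = [[0, -1], [-5, -3]].

Y = [[0, -1], [-5, -3]]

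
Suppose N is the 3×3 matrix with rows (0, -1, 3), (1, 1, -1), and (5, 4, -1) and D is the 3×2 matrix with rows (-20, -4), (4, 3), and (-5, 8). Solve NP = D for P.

Since N multiplies P on the left, P = N⁻¹D.
det N = 1, so N⁻¹ = [[3, 11, -2], [-4, -15, 3], [-1, -5, 1]].
P = N⁻¹D = [[3, 11, -2], [-4, -15, 3], [-1, -5, 1]] · [[-20, -4], [4, 3], [-5, 8]] = [[-6, 5], [5, -5], [-5, -3]].

P = [[-6, 5], [5, -5], [-5, -3]]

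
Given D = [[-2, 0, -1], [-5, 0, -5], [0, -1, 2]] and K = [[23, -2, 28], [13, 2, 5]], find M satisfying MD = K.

M = [[1, -5, 2], [-4, -1, -2]]

Right-multiplying both sides by D⁻¹ gives M = KD⁻¹.
det D = 5; the adjugate gives D⁻¹ = [[-1, 1/5, 0], [2, -4/5, -1], [1, -2/5, 0]].
M = KD⁻¹ = [[23, -2, 28], [13, 2, 5]] · [[-1, 1/5, 0], [2, -4/5, -1], [1, -2/5, 0]] = [[1, -5, 2], [-4, -1, -2]].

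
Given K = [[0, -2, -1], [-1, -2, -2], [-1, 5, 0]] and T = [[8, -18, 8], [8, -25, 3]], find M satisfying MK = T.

M = [[-4, -2, -6], [3, -3, -5]]

Right-multiplying both sides by K⁻¹ gives M = TK⁻¹.
det K = 3; the adjugate gives K⁻¹ = [[10/3, -5/3, 2/3], [2/3, -1/3, 1/3], [-7/3, 2/3, -2/3]].
M = TK⁻¹ = [[8, -18, 8], [8, -25, 3]] · [[10/3, -5/3, 2/3], [2/3, -1/3, 1/3], [-7/3, 2/3, -2/3]] = [[-4, -2, -6], [3, -3, -5]].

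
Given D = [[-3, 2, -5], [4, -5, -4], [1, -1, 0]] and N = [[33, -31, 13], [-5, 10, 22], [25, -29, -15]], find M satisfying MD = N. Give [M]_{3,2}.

Right-multiplying both sides by D⁻¹ gives M = ND⁻¹.
det D = -1; the adjugate gives D⁻¹ = [[4, -5, 33], [4, -5, 32], [-1, 1, -7]].
M = ND⁻¹ = [[33, -31, 13], [-5, 10, 22], [25, -29, -15]] · [[4, -5, 33], [4, -5, 32], [-1, 1, -7]] = [[-5, 3, 6], [-2, -3, 1], [-1, 5, 2]].

5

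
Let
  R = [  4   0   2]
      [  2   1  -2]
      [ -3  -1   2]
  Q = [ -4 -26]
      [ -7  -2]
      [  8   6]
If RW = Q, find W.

W = [[-1, -4], [-5, -4], [0, -5]]

R is on the left of W, so left-multiply by R⁻¹: W = R⁻¹Q.
R has determinant 2; R⁻¹ = [[0, -1, -1], [1, 7, 6], [1/2, 2, 2]].
W = R⁻¹Q = [[0, -1, -1], [1, 7, 6], [1/2, 2, 2]] · [[-4, -26], [-7, -2], [8, 6]] = [[-1, -4], [-5, -4], [0, -5]].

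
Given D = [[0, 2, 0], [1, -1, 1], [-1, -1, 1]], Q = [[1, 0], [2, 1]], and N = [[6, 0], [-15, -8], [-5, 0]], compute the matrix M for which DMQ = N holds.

M = [[3, -4], [3, 0], [1, -4]]

Isolating M: multiply by D⁻¹ from the left and Q⁻¹ from the right, so M = D⁻¹NQ⁻¹.
D has determinant -4; D⁻¹ = [[0, 1/2, -1/2], [1/2, 0, 0], [1/2, 1/2, 1/2]].
det Q = 1; the adjugate gives Q⁻¹ = [[1, 0], [-2, 1]].
D⁻¹N = [[-5, -4], [3, 0], [-7, -4]].
M = (D⁻¹N)Q⁻¹ = [[3, -4], [3, 0], [1, -4]].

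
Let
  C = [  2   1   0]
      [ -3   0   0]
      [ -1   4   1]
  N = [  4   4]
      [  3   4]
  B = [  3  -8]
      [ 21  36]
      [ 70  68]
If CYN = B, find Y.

Y = [[2, -5], [5, -1], [1, -3]]

Y = C⁻¹BN⁻¹ (apply C⁻¹ on the left and N⁻¹ on the right).
det C = 3; the adjugate gives C⁻¹ = [[0, -1/3, 0], [1, 2/3, 0], [-4, -3, 1]].
det N = 4, so N⁻¹ = [[1, -1], [-3/4, 1]].
C⁻¹B = [[-7, -12], [17, 16], [-5, -8]].
Y = (C⁻¹B)N⁻¹ = [[2, -5], [5, -1], [1, -3]].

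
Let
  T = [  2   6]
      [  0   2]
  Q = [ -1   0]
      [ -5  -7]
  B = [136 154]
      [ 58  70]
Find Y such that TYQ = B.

Left-multiply by T⁻¹ and right-multiply by Q⁻¹: Y = T⁻¹BQ⁻¹.
T has determinant 4; T⁻¹ = [[1/2, -3/2], [0, 1/2]].
Q has determinant 7; Q⁻¹ = [[-1, 0], [5/7, -1/7]].
T⁻¹B = [[-19, -28], [29, 35]].
Y = (T⁻¹B)Q⁻¹ = [[-1, 4], [-4, -5]].

Y = [[-1, 4], [-4, -5]]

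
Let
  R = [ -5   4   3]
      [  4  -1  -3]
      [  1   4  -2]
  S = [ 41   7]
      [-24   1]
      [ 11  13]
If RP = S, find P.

Left-multiplying both sides by R⁻¹ gives P = R⁻¹S.
det R = 1, so R⁻¹ = [[14, 20, -9], [5, 7, -3], [17, 24, -11]].
P = R⁻¹S = [[14, 20, -9], [5, 7, -3], [17, 24, -11]] · [[41, 7], [-24, 1], [11, 13]] = [[-5, 1], [4, 3], [0, 0]].

P = [[-5, 1], [4, 3], [0, 0]]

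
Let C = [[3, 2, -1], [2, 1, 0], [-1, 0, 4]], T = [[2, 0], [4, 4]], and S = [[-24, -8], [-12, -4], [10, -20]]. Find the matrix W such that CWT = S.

W = [[-3, 1], [2, -3], [3, -1]]

W = C⁻¹ST⁻¹ (apply C⁻¹ on the left and T⁻¹ on the right).
C has determinant -5; C⁻¹ = [[-4/5, 8/5, -1/5], [8/5, -11/5, 2/5], [-1/5, 2/5, 1/5]].
det T = 8; the adjugate gives T⁻¹ = [[1/2, 0], [-1/2, 1/4]].
C⁻¹S = [[-2, 4], [-8, -12], [2, -4]].
W = (C⁻¹S)T⁻¹ = [[-3, 1], [2, -3], [3, -1]].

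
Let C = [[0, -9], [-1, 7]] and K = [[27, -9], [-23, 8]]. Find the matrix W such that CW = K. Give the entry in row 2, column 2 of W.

Left-multiplying both sides by C⁻¹ gives W = C⁻¹K.
det C = -9, so C⁻¹ = [[-7/9, -1], [-1/9, 0]].
W = C⁻¹K = [[-7/9, -1], [-1/9, 0]] · [[27, -9], [-23, 8]] = [[2, -1], [-3, 1]].

1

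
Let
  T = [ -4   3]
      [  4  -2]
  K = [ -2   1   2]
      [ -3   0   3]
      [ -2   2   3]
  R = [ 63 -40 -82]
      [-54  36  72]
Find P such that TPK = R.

P = [[-1, 1, 4], [-2, -1, -1]]

Left-multiply by T⁻¹ and right-multiply by K⁻¹: P = T⁻¹RK⁻¹.
det T = -4, so T⁻¹ = [[1/2, 3/4], [1, 1]].
det K = 3; the adjugate gives K⁻¹ = [[-2, 1/3, 1], [1, -2/3, 0], [-2, 2/3, 1]].
T⁻¹R = [[-9, 7, 13], [9, -4, -10]].
P = (T⁻¹R)K⁻¹ = [[-1, 1, 4], [-2, -1, -1]].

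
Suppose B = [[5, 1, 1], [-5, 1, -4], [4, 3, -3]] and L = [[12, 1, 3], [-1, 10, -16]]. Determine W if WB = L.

Right-multiplying both sides by B⁻¹ gives W = LB⁻¹.
B has determinant -5; B⁻¹ = [[-9/5, -6/5, 1], [31/5, 19/5, -3], [19/5, 11/5, -2]].
W = LB⁻¹ = [[12, 1, 3], [-1, 10, -16]] · [[-9/5, -6/5, 1], [31/5, 19/5, -3], [19/5, 11/5, -2]] = [[-4, -4, 3], [3, 4, 1]].

W = [[-4, -4, 3], [3, 4, 1]]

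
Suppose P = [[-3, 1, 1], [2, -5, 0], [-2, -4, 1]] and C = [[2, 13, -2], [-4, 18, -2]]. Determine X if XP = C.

Since P sits to the right of X, X = CP⁻¹.
det P = -5, so P⁻¹ = [[1, 1, -1], [2/5, 1/5, -2/5], [18/5, 14/5, -13/5]].
X = CP⁻¹ = [[2, 13, -2], [-4, 18, -2]] · [[1, 1, -1], [2/5, 1/5, -2/5], [18/5, 14/5, -13/5]] = [[0, -1, -2], [-4, -6, 2]].

X = [[0, -1, -2], [-4, -6, 2]]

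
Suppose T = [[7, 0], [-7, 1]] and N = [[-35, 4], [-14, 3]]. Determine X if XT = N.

Right-multiplying both sides by T⁻¹ gives X = NT⁻¹.
det T = 7; the adjugate gives T⁻¹ = [[1/7, 0], [1, 1]].
X = NT⁻¹ = [[-35, 4], [-14, 3]] · [[1/7, 0], [1, 1]] = [[-1, 4], [1, 3]].

X = [[-1, 4], [1, 3]]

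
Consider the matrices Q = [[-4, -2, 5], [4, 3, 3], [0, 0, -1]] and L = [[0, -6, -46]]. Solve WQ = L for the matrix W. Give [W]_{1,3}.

-2

Q is on the right of W, so right-multiply by Q⁻¹: W = LQ⁻¹.
det Q = 4, so Q⁻¹ = [[-3/4, -1/2, -21/4], [1, 1, 8], [0, 0, -1]].
W = LQ⁻¹ = [[0, -6, -46]] · [[-3/4, -1/2, -21/4], [1, 1, 8], [0, 0, -1]] = [[-6, -6, -2]].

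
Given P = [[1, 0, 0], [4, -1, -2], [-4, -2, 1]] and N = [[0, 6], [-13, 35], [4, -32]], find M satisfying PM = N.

M = [[0, 6], [1, 1], [6, -6]]

Left-multiplying both sides by P⁻¹ gives M = P⁻¹N.
det P = -5; the adjugate gives P⁻¹ = [[1, 0, 0], [-4/5, -1/5, -2/5], [12/5, -2/5, 1/5]].
M = P⁻¹N = [[1, 0, 0], [-4/5, -1/5, -2/5], [12/5, -2/5, 1/5]] · [[0, 6], [-13, 35], [4, -32]] = [[0, 6], [1, 1], [6, -6]].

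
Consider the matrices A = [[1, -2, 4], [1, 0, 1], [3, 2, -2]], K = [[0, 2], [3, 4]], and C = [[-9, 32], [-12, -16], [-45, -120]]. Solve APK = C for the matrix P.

P = [[-4, -5], [-5, 1], [4, 1]]

P = A⁻¹CK⁻¹ (apply A⁻¹ on the left and K⁻¹ on the right).
A has determinant -4; A⁻¹ = [[1/2, -1, 1/2], [-5/4, 7/2, -3/4], [-1/2, 2, -1/2]].
det K = -6, so K⁻¹ = [[-2/3, 1/3], [1/2, 0]].
A⁻¹C = [[-15, -28], [3, -6], [3, 12]].
P = (A⁻¹C)K⁻¹ = [[-4, -5], [-5, 1], [4, 1]].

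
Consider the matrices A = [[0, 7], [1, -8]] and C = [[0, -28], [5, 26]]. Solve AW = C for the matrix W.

W = [[5, -6], [0, -4]]

Left-multiplying both sides by A⁻¹ gives W = A⁻¹C.
A has determinant -7; A⁻¹ = [[8/7, 1], [1/7, 0]].
W = A⁻¹C = [[8/7, 1], [1/7, 0]] · [[0, -28], [5, 26]] = [[5, -6], [0, -4]].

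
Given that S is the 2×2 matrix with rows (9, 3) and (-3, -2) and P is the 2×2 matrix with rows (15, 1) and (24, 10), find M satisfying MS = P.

M = [[3, 4], [2, -2]]

Right-multiplying both sides by S⁻¹ gives M = PS⁻¹.
det S = -9, so S⁻¹ = [[2/9, 1/3], [-1/3, -1]].
M = PS⁻¹ = [[15, 1], [24, 10]] · [[2/9, 1/3], [-1/3, -1]] = [[3, 4], [2, -2]].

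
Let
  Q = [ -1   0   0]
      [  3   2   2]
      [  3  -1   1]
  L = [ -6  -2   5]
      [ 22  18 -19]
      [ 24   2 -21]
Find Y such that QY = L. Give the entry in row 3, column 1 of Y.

4

Since Q multiplies Y on the left, Y = Q⁻¹L.
Q has determinant -4; Q⁻¹ = [[-1, 0, 0], [-3/4, 1/4, -1/2], [9/4, 1/4, 1/2]].
Y = Q⁻¹L = [[-1, 0, 0], [-3/4, 1/4, -1/2], [9/4, 1/4, 1/2]] · [[-6, -2, 5], [22, 18, -19], [24, 2, -21]] = [[6, 2, -5], [-2, 5, 2], [4, 1, -4]].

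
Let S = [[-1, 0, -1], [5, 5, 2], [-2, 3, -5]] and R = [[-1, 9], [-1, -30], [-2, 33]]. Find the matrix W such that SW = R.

W = [[4, -4], [-3, 0], [-3, -5]]

Since S multiplies W on the left, W = S⁻¹R.
S has determinant 6; S⁻¹ = [[-31/6, -1/2, 5/6], [7/2, 1/2, -1/2], [25/6, 1/2, -5/6]].
W = S⁻¹R = [[-31/6, -1/2, 5/6], [7/2, 1/2, -1/2], [25/6, 1/2, -5/6]] · [[-1, 9], [-1, -30], [-2, 33]] = [[4, -4], [-3, 0], [-3, -5]].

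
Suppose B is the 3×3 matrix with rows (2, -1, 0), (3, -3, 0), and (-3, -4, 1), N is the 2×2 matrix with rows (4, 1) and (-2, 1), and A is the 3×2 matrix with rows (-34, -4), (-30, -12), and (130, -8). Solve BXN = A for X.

X = [[-4, 4], [-1, 5], [3, 5]]

X = B⁻¹AN⁻¹ (apply B⁻¹ on the left and N⁻¹ on the right).
B has determinant -3; B⁻¹ = [[1, -1/3, 0], [1, -2/3, 0], [7, -11/3, 1]].
det N = 6, so N⁻¹ = [[1/6, -1/6], [1/3, 2/3]].
B⁻¹A = [[-24, 0], [-14, 4], [2, 8]].
X = (B⁻¹A)N⁻¹ = [[-4, 4], [-1, 5], [3, 5]].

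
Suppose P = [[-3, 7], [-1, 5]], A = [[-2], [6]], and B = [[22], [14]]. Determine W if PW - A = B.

PW = B + A = [[20], [20]].
P is on the left of W, so left-multiply by P⁻¹: W = P⁻¹(B + A).
det P = -8, so P⁻¹ = [[-5/8, 7/8], [-1/8, 3/8]].
W = P⁻¹(B + A) = [[5], [5]].

W = [[5], [5]]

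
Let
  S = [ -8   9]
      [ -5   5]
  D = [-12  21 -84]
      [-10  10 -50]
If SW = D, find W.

W = [[6, 3, 6], [4, 5, -4]]

S is on the left of W, so left-multiply by S⁻¹: W = S⁻¹D.
S has determinant 5; S⁻¹ = [[1, -9/5], [1, -8/5]].
W = S⁻¹D = [[1, -9/5], [1, -8/5]] · [[-12, 21, -84], [-10, 10, -50]] = [[6, 3, 6], [4, 5, -4]].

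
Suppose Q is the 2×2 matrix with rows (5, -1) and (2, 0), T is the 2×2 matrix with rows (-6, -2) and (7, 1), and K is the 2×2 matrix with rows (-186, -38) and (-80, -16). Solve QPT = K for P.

Isolating P: multiply by Q⁻¹ from the left and T⁻¹ from the right, so P = Q⁻¹KT⁻¹.
det Q = 2; the adjugate gives Q⁻¹ = [[0, 1/2], [-1, 5/2]].
T has determinant 8; T⁻¹ = [[1/8, 1/4], [-7/8, -3/4]].
Q⁻¹K = [[-40, -8], [-14, -2]].
P = (Q⁻¹K)T⁻¹ = [[2, -4], [0, -2]].

P = [[2, -4], [0, -2]]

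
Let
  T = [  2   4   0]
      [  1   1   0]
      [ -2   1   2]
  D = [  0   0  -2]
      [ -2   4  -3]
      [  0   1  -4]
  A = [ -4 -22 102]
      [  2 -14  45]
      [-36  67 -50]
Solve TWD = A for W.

W = [[-5, -3, -5], [4, 2, -5], [-3, 5, -5]]

Isolating W: multiply by T⁻¹ from the left and D⁻¹ from the right, so W = T⁻¹AD⁻¹.
det T = -4; the adjugate gives T⁻¹ = [[-1/2, 2, 0], [1/2, -1, 0], [-3/4, 5/2, 1/2]].
D has determinant 4; D⁻¹ = [[-13/4, -1/2, 2], [-2, 0, 1], [-1/2, 0, 0]].
T⁻¹A = [[6, -17, 39], [-4, 3, 6], [-10, 15, 11]].
W = (T⁻¹A)D⁻¹ = [[-5, -3, -5], [4, 2, -5], [-3, 5, -5]].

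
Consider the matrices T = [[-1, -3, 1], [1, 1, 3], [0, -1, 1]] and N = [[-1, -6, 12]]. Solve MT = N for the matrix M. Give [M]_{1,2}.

Since T sits to the right of M, M = NT⁻¹.
det T = -2; the adjugate gives T⁻¹ = [[-2, -1, 5], [1/2, 1/2, -2], [1/2, 1/2, -1]].
M = NT⁻¹ = [[-1, -6, 12]] · [[-2, -1, 5], [1/2, 1/2, -2], [1/2, 1/2, -1]] = [[5, 4, -5]].

4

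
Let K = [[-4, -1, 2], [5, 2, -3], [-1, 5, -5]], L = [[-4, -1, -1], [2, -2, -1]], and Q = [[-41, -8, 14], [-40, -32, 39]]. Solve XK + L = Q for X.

XK = Q − L = [[-37, -7, 15], [-42, -30, 40]].
Right-multiplying both sides by K⁻¹ gives X = (Q − L)K⁻¹.
det K = 6; the adjugate gives K⁻¹ = [[5/6, 5/6, -1/6], [14/3, 11/3, -1/3], [9/2, 7/2, -1/2]].
X = (Q − L)K⁻¹ = [[4, -4, 1], [5, -5, -3]].

X = [[4, -4, 1], [5, -5, -3]]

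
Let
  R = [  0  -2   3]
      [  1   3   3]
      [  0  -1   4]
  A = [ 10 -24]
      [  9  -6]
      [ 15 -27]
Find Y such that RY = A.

R is on the left of Y, so left-multiply by R⁻¹: Y = R⁻¹A.
R has determinant 5; R⁻¹ = [[3, 1, -3], [-4/5, 0, 3/5], [-1/5, 0, 2/5]].
Y = R⁻¹A = [[3, 1, -3], [-4/5, 0, 3/5], [-1/5, 0, 2/5]] · [[10, -24], [9, -6], [15, -27]] = [[-6, 3], [1, 3], [4, -6]].

Y = [[-6, 3], [1, 3], [4, -6]]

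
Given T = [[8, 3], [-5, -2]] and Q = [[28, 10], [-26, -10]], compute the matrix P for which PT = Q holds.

T is on the right of P, so right-multiply by T⁻¹: P = QT⁻¹.
det T = -1; the adjugate gives T⁻¹ = [[2, 3], [-5, -8]].
P = QT⁻¹ = [[28, 10], [-26, -10]] · [[2, 3], [-5, -8]] = [[6, 4], [-2, 2]].

P = [[6, 4], [-2, 2]]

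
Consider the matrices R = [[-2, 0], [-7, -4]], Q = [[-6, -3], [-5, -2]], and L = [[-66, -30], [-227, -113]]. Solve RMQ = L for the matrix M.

M = [[-3, -3], [-4, 5]]

Left-multiply by R⁻¹ and right-multiply by Q⁻¹: M = R⁻¹LQ⁻¹.
det R = 8; the adjugate gives R⁻¹ = [[-1/2, 0], [7/8, -1/4]].
Q has determinant -3; Q⁻¹ = [[2/3, -1], [-5/3, 2]].
R⁻¹L = [[33, 15], [-1, 2]].
M = (R⁻¹L)Q⁻¹ = [[-3, -3], [-4, 5]].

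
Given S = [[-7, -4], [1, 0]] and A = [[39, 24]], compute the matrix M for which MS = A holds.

M = [[-6, -3]]

S is on the right of M, so right-multiply by S⁻¹: M = AS⁻¹.
S has determinant 4; S⁻¹ = [[0, 1], [-1/4, -7/4]].
M = AS⁻¹ = [[39, 24]] · [[0, 1], [-1/4, -7/4]] = [[-6, -3]].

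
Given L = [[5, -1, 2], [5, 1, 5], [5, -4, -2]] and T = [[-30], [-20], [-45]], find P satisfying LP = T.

Left-multiplying both sides by L⁻¹ gives P = L⁻¹T.
L has determinant 5; L⁻¹ = [[18/5, -2, -7/5], [7, -4, -3], [-5, 3, 2]].
P = L⁻¹T = [[18/5, -2, -7/5], [7, -4, -3], [-5, 3, 2]] · [[-30], [-20], [-45]] = [[-5], [5], [0]].

P = [[-5], [5], [0]]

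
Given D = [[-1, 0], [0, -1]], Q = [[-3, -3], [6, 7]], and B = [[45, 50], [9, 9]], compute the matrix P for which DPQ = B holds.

P = [[5, -5], [3, 0]]

P = D⁻¹BQ⁻¹ (apply D⁻¹ on the left and Q⁻¹ on the right).
det D = 1, so D⁻¹ = [[-1, 0], [0, -1]].
Q has determinant -3; Q⁻¹ = [[-7/3, -1], [2, 1]].
D⁻¹B = [[-45, -50], [-9, -9]].
P = (D⁻¹B)Q⁻¹ = [[5, -5], [3, 0]].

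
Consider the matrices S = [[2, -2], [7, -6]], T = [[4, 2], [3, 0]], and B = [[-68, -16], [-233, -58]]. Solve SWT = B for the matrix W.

W = [[-5, -3], [-1, 3]]

Isolating W: multiply by S⁻¹ from the left and T⁻¹ from the right, so W = S⁻¹BT⁻¹.
det S = 2, so S⁻¹ = [[-3, 1], [-7/2, 1]].
T has determinant -6; T⁻¹ = [[0, 1/3], [1/2, -2/3]].
S⁻¹B = [[-29, -10], [5, -2]].
W = (S⁻¹B)T⁻¹ = [[-5, -3], [-1, 3]].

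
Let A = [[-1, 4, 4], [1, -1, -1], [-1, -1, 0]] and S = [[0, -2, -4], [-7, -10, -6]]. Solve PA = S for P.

Since A sits to the right of P, P = SA⁻¹.
det A = -3; the adjugate gives A⁻¹ = [[1/3, 4/3, 0], [-1/3, -4/3, -1], [2/3, 5/3, 1]].
P = SA⁻¹ = [[0, -2, -4], [-7, -10, -6]] · [[1/3, 4/3, 0], [-1/3, -4/3, -1], [2/3, 5/3, 1]] = [[-2, -4, -2], [-3, -6, 4]].

P = [[-2, -4, -2], [-3, -6, 4]]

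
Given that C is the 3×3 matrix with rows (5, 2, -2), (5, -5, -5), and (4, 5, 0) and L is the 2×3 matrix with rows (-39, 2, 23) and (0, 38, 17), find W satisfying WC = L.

W = [[-4, -3, -1], [-1, -3, 5]]

Right-multiplying both sides by C⁻¹ gives W = LC⁻¹.
det C = -5; the adjugate gives C⁻¹ = [[-5, 2, 4], [4, -8/5, -3], [-9, 17/5, 7]].
W = LC⁻¹ = [[-39, 2, 23], [0, 38, 17]] · [[-5, 2, 4], [4, -8/5, -3], [-9, 17/5, 7]] = [[-4, -3, -1], [-1, -3, 5]].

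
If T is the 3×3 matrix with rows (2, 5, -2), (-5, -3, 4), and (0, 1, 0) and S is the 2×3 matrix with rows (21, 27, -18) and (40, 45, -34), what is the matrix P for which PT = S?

T is on the right of P, so right-multiply by T⁻¹: P = ST⁻¹.
det T = 2, so T⁻¹ = [[-2, -1, 7], [0, 0, 1], [-5/2, -1, 19/2]].
P = ST⁻¹ = [[21, 27, -18], [40, 45, -34]] · [[-2, -1, 7], [0, 0, 1], [-5/2, -1, 19/2]] = [[3, -3, 3], [5, -6, 2]].

P = [[3, -3, 3], [5, -6, 2]]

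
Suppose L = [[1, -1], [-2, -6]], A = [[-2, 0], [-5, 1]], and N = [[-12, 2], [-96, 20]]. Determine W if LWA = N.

W = [[1, -1], [0, -3]]

Left-multiply by L⁻¹ and right-multiply by A⁻¹: W = L⁻¹NA⁻¹.
det L = -8, so L⁻¹ = [[3/4, -1/8], [-1/4, -1/8]].
det A = -2, so A⁻¹ = [[-1/2, 0], [-5/2, 1]].
L⁻¹N = [[3, -1], [15, -3]].
W = (L⁻¹N)A⁻¹ = [[1, -1], [0, -3]].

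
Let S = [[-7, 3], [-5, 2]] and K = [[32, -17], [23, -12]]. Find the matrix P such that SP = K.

Left-multiplying both sides by S⁻¹ gives P = S⁻¹K.
det S = 1; the adjugate gives S⁻¹ = [[2, -3], [5, -7]].
P = S⁻¹K = [[2, -3], [5, -7]] · [[32, -17], [23, -12]] = [[-5, 2], [-1, -1]].

P = [[-5, 2], [-1, -1]]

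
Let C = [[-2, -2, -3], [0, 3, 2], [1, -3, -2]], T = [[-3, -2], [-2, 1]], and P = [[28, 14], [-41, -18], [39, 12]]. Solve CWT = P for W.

Left-multiply by C⁻¹ and right-multiply by T⁻¹: W = C⁻¹PT⁻¹.
det C = 5, so C⁻¹ = [[0, 1, 1], [2/5, 7/5, 4/5], [-3/5, -8/5, -6/5]].
T has determinant -7; T⁻¹ = [[-1/7, -2/7], [-2/7, 3/7]].
C⁻¹P = [[-2, -6], [-15, -10], [2, 6]].
W = (C⁻¹P)T⁻¹ = [[2, -2], [5, 0], [-2, 2]].

W = [[2, -2], [5, 0], [-2, 2]]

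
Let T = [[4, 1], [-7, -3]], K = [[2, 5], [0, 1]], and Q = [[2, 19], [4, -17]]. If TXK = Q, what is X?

Isolating X: multiply by T⁻¹ from the left and K⁻¹ from the right, so X = T⁻¹QK⁻¹.
T has determinant -5; T⁻¹ = [[3/5, 1/5], [-7/5, -4/5]].
K has determinant 2; K⁻¹ = [[1/2, -5/2], [0, 1]].
T⁻¹Q = [[2, 8], [-6, -13]].
X = (T⁻¹Q)K⁻¹ = [[1, 3], [-3, 2]].

X = [[1, 3], [-3, 2]]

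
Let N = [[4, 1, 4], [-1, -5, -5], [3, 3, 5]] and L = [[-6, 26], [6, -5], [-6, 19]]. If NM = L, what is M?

M = [[-6, 5], [-6, -2], [6, 2]]

Since N multiplies M on the left, M = N⁻¹L.
N has determinant -2; N⁻¹ = [[5, -7/2, -15/2], [5, -4, -8], [-6, 9/2, 19/2]].
M = N⁻¹L = [[5, -7/2, -15/2], [5, -4, -8], [-6, 9/2, 19/2]] · [[-6, 26], [6, -5], [-6, 19]] = [[-6, 5], [-6, -2], [6, 2]].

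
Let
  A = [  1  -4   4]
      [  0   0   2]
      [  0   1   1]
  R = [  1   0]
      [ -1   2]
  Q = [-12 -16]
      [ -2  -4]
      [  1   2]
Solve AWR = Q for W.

Isolating W: multiply by A⁻¹ from the left and R⁻¹ from the right, so W = A⁻¹QR⁻¹.
det A = -2, so A⁻¹ = [[1, -4, 4], [0, -1/2, 1], [0, 1/2, 0]].
R has determinant 2; R⁻¹ = [[1, 0], [1/2, 1/2]].
A⁻¹Q = [[0, 8], [2, 4], [-1, -2]].
W = (A⁻¹Q)R⁻¹ = [[4, 4], [4, 2], [-2, -1]].

W = [[4, 4], [4, 2], [-2, -1]]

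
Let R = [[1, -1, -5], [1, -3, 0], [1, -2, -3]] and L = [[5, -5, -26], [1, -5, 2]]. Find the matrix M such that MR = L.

M = [[4, -1, 2], [-4, -1, 6]]

Right-multiplying both sides by R⁻¹ gives M = LR⁻¹.
det R = 1, so R⁻¹ = [[9, 7, -15], [3, 2, -5], [1, 1, -2]].
M = LR⁻¹ = [[5, -5, -26], [1, -5, 2]] · [[9, 7, -15], [3, 2, -5], [1, 1, -2]] = [[4, -1, 2], [-4, -1, 6]].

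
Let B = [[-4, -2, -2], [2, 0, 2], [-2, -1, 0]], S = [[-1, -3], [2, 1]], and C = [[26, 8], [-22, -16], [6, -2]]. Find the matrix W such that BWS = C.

W = B⁻¹CS⁻¹ (apply B⁻¹ on the left and S⁻¹ on the right).
det B = 4; the adjugate gives B⁻¹ = [[1/2, 1/2, -1], [-1, -1, 1], [-1/2, 0, 1]].
S has determinant 5; S⁻¹ = [[1/5, 3/5], [-2/5, -1/5]].
B⁻¹C = [[-4, -2], [2, 6], [-7, -6]].
W = (B⁻¹C)S⁻¹ = [[0, -2], [-2, 0], [1, -3]].

W = [[0, -2], [-2, 0], [1, -3]]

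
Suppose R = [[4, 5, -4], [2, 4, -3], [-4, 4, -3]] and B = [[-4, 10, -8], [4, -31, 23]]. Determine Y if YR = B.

Y = [[2, -2, 2], [1, -6, -3]]

R is on the right of Y, so right-multiply by R⁻¹: Y = BR⁻¹.
det R = -6, so R⁻¹ = [[0, 1/6, -1/6], [-3, 14/3, -2/3], [-4, 6, -1]].
Y = BR⁻¹ = [[-4, 10, -8], [4, -31, 23]] · [[0, 1/6, -1/6], [-3, 14/3, -2/3], [-4, 6, -1]] = [[2, -2, 2], [1, -6, -3]].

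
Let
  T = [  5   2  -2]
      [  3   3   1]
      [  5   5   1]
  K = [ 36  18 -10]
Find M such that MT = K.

M = [[6, 2, 0]]

Since T sits to the right of M, M = KT⁻¹.
T has determinant -6; T⁻¹ = [[1/3, 2, -4/3], [-1/3, -5/2, 11/6], [0, 5/2, -3/2]].
M = KT⁻¹ = [[36, 18, -10]] · [[1/3, 2, -4/3], [-1/3, -5/2, 11/6], [0, 5/2, -3/2]] = [[6, 2, 0]].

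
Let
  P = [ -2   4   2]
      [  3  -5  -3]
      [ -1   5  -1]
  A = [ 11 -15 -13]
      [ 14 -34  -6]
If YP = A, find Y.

P is on the right of Y, so right-multiply by P⁻¹: Y = AP⁻¹.
P has determinant 4; P⁻¹ = [[5, 7/2, -1/2], [3/2, 1, 0], [5/2, 3/2, -1/2]].
Y = AP⁻¹ = [[11, -15, -13], [14, -34, -6]] · [[5, 7/2, -1/2], [3/2, 1, 0], [5/2, 3/2, -1/2]] = [[0, 4, 1], [4, 6, -4]].

Y = [[0, 4, 1], [4, 6, -4]]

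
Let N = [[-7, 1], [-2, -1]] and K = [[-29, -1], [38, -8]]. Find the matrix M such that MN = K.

M = [[3, 4], [-6, 2]]

Since N sits to the right of M, M = KN⁻¹.
N has determinant 9; N⁻¹ = [[-1/9, -1/9], [2/9, -7/9]].
M = KN⁻¹ = [[-29, -1], [38, -8]] · [[-1/9, -1/9], [2/9, -7/9]] = [[3, 4], [-6, 2]].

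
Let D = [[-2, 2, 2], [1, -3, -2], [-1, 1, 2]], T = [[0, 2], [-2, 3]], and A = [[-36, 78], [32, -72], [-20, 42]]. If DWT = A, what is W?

W = [[-3, -5], [3, 3], [0, 1]]

W = D⁻¹AT⁻¹ (apply D⁻¹ on the left and T⁻¹ on the right).
det D = 4; the adjugate gives D⁻¹ = [[-1, -1/2, 1/2], [0, -1/2, -1/2], [-1/2, 0, 1]].
det T = 4, so T⁻¹ = [[3/4, -1/2], [1/2, 0]].
D⁻¹A = [[10, -21], [-6, 15], [-2, 3]].
W = (D⁻¹A)T⁻¹ = [[-3, -5], [3, 3], [0, 1]].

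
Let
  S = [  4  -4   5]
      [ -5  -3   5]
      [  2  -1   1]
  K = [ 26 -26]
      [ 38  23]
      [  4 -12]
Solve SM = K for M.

M = [[-2, -5], [-6, 4], [2, 2]]

Since S multiplies M on the left, M = S⁻¹K.
S has determinant 3; S⁻¹ = [[2/3, -1/3, -5/3], [5, -2, -15], [11/3, -4/3, -32/3]].
M = S⁻¹K = [[2/3, -1/3, -5/3], [5, -2, -15], [11/3, -4/3, -32/3]] · [[26, -26], [38, 23], [4, -12]] = [[-2, -5], [-6, 4], [2, 2]].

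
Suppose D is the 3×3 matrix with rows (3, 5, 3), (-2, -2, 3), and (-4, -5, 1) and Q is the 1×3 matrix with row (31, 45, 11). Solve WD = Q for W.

W = [[5, 0, -4]]

Right-multiplying both sides by D⁻¹ gives W = QD⁻¹.
det D = -5; the adjugate gives D⁻¹ = [[-13/5, 4, -21/5], [2, -3, 3], [-2/5, 1, -4/5]].
W = QD⁻¹ = [[31, 45, 11]] · [[-13/5, 4, -21/5], [2, -3, 3], [-2/5, 1, -4/5]] = [[5, 0, -4]].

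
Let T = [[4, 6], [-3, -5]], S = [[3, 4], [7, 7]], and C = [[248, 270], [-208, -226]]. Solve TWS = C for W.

W = [[1, -1], [3, 5]]

Isolating W: multiply by T⁻¹ from the left and S⁻¹ from the right, so W = T⁻¹CS⁻¹.
det T = -2; the adjugate gives T⁻¹ = [[5/2, 3], [-3/2, -2]].
det S = -7, so S⁻¹ = [[-1, 4/7], [1, -3/7]].
T⁻¹C = [[-4, -3], [44, 47]].
W = (T⁻¹C)S⁻¹ = [[1, -1], [3, 5]].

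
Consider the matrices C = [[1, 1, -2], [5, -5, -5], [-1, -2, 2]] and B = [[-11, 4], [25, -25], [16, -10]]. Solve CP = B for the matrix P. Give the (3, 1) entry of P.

6

Since C multiplies P on the left, P = C⁻¹B.
det C = 5, so C⁻¹ = [[-4, 2/5, -3], [-1, 0, -1], [-3, 1/5, -2]].
P = C⁻¹B = [[-4, 2/5, -3], [-1, 0, -1], [-3, 1/5, -2]] · [[-11, 4], [25, -25], [16, -10]] = [[6, 4], [-5, 6], [6, 3]].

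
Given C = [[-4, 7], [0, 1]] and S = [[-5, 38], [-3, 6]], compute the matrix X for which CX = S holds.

Left-multiplying both sides by C⁻¹ gives X = C⁻¹S.
det C = -4, so C⁻¹ = [[-1/4, 7/4], [0, 1]].
X = C⁻¹S = [[-1/4, 7/4], [0, 1]] · [[-5, 38], [-3, 6]] = [[-4, 1], [-3, 6]].

X = [[-4, 1], [-3, 6]]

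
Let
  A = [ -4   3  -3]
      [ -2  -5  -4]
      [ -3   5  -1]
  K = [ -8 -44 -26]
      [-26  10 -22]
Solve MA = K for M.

M = [[2, 6, -4], [0, 4, 6]]

Right-multiplying both sides by A⁻¹ gives M = KA⁻¹.
A has determinant 5; A⁻¹ = [[5, -12/5, -27/5], [2, -1, -2], [-5, 11/5, 26/5]].
M = KA⁻¹ = [[-8, -44, -26], [-26, 10, -22]] · [[5, -12/5, -27/5], [2, -1, -2], [-5, 11/5, 26/5]] = [[2, 6, -4], [0, 4, 6]].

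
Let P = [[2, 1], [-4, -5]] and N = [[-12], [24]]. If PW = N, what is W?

Since P multiplies W on the left, W = P⁻¹N.
det P = -6, so P⁻¹ = [[5/6, 1/6], [-2/3, -1/3]].
W = P⁻¹N = [[5/6, 1/6], [-2/3, -1/3]] · [[-12], [24]] = [[-6], [0]].

W = [[-6], [0]]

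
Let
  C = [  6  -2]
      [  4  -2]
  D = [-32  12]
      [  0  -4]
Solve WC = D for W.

Since C sits to the right of W, W = DC⁻¹.
det C = -4; the adjugate gives C⁻¹ = [[1/2, -1/2], [1, -3/2]].
W = DC⁻¹ = [[-32, 12], [0, -4]] · [[1/2, -1/2], [1, -3/2]] = [[-4, -2], [-4, 6]].

W = [[-4, -2], [-4, 6]]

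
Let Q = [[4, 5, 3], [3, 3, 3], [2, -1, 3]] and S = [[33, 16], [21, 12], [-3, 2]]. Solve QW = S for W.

Q is on the left of W, so left-multiply by Q⁻¹: W = Q⁻¹S.
det Q = 6; the adjugate gives Q⁻¹ = [[2, -3, 1], [-1/2, 1, -1/2], [-3/2, 7/3, -1/2]].
W = Q⁻¹S = [[2, -3, 1], [-1/2, 1, -1/2], [-3/2, 7/3, -1/2]] · [[33, 16], [21, 12], [-3, 2]] = [[0, -2], [6, 3], [1, 3]].

W = [[0, -2], [6, 3], [1, 3]]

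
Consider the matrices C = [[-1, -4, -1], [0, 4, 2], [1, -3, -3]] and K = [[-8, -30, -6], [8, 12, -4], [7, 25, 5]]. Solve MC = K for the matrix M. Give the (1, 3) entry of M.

Right-multiplying both sides by C⁻¹ gives M = KC⁻¹.
C has determinant 2; C⁻¹ = [[-3, -9/2, -2], [1, 2, 1], [-2, -7/2, -2]].
M = KC⁻¹ = [[-8, -30, -6], [8, 12, -4], [7, 25, 5]] · [[-3, -9/2, -2], [1, 2, 1], [-2, -7/2, -2]] = [[6, -3, -2], [-4, 2, 4], [-6, 1, 1]].

-2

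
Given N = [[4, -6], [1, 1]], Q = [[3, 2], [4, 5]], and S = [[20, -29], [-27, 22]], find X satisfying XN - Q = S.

XN = S + Q = [[23, -27], [-23, 27]].
N is on the right of X, so right-multiply by N⁻¹: X = (S + Q)N⁻¹.
det N = 10; the adjugate gives N⁻¹ = [[1/10, 3/5], [-1/10, 2/5]].
X = (S + Q)N⁻¹ = [[5, 3], [-5, -3]].

X = [[5, 3], [-5, -3]]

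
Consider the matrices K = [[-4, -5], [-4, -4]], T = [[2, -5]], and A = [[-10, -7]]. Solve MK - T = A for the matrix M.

M = [[4, -2]]

MK = A + T = [[-8, -12]].
K is on the right of M, so right-multiply by K⁻¹: M = (A + T)K⁻¹.
det K = -4; the adjugate gives K⁻¹ = [[1, -5/4], [-1, 1]].
M = (A + T)K⁻¹ = [[4, -2]].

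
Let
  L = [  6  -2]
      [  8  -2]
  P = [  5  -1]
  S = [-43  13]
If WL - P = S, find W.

W = [[-5, -1]]

WL = S + P = [[-38, 12]].
Right-multiplying both sides by L⁻¹ gives W = (S + P)L⁻¹.
L has determinant 4; L⁻¹ = [[-1/2, 1/2], [-2, 3/2]].
W = (S + P)L⁻¹ = [[-5, -1]].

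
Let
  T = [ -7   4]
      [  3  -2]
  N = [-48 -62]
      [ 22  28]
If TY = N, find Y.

Y = [[4, 6], [-5, -5]]

Since T multiplies Y on the left, Y = T⁻¹N.
det T = 2, so T⁻¹ = [[-1, -2], [-3/2, -7/2]].
Y = T⁻¹N = [[-1, -2], [-3/2, -7/2]] · [[-48, -62], [22, 28]] = [[4, 6], [-5, -5]].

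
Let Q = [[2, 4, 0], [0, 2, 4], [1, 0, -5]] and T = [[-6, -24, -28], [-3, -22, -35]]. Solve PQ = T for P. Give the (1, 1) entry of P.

-5

Right-multiplying both sides by Q⁻¹ gives P = TQ⁻¹.
Q has determinant -4; Q⁻¹ = [[5/2, -5, -4], [-1, 5/2, 2], [1/2, -1, -1]].
P = TQ⁻¹ = [[-6, -24, -28], [-3, -22, -35]] · [[5/2, -5, -4], [-1, 5/2, 2], [1/2, -1, -1]] = [[-5, -2, 4], [-3, -5, 3]].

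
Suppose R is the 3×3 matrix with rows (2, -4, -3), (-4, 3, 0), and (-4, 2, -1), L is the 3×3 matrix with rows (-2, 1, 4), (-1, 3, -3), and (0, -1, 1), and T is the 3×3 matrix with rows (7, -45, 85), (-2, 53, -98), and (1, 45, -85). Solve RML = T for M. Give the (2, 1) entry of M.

Isolating M: multiply by R⁻¹ from the left and L⁻¹ from the right, so M = R⁻¹TL⁻¹.
det R = -2; the adjugate gives R⁻¹ = [[3/2, 5, -9/2], [2, 7, -6], [-2, -6, 5]].
det L = 5, so L⁻¹ = [[0, -1, -3], [1/5, -2/5, -2], [1/5, -2/5, -1]].
R⁻¹T = [[-4, -5, 20], [-6, 11, -6], [3, -3, -7]].
M = (R⁻¹T)L⁻¹ = [[3, -2, 2], [1, 4, 2], [-2, 1, 4]].

1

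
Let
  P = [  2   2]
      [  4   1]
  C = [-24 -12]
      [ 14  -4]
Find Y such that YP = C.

Y = [[-4, -4], [-5, 6]]

Since P sits to the right of Y, Y = CP⁻¹.
det P = -6, so P⁻¹ = [[-1/6, 1/3], [2/3, -1/3]].
Y = CP⁻¹ = [[-24, -12], [14, -4]] · [[-1/6, 1/3], [2/3, -1/3]] = [[-4, -4], [-5, 6]].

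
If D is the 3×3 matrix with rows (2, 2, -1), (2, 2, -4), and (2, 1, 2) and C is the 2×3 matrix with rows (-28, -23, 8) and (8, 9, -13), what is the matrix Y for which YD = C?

D is on the right of Y, so right-multiply by D⁻¹: Y = CD⁻¹.
D has determinant -6; D⁻¹ = [[-4/3, 5/6, 1], [2, -1, -1], [1/3, -1/3, 0]].
Y = CD⁻¹ = [[-28, -23, 8], [8, 9, -13]] · [[-4/3, 5/6, 1], [2, -1, -1], [1/3, -1/3, 0]] = [[-6, -3, -5], [3, 2, -1]].

Y = [[-6, -3, -5], [3, 2, -1]]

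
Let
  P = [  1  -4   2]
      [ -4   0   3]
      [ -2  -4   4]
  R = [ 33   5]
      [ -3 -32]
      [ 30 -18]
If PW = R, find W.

Since P multiplies W on the left, W = P⁻¹R.
det P = 4; the adjugate gives P⁻¹ = [[3, 2, -3], [5/2, 2, -11/4], [4, 3, -4]].
W = P⁻¹R = [[3, 2, -3], [5/2, 2, -11/4], [4, 3, -4]] · [[33, 5], [-3, -32], [30, -18]] = [[3, 5], [-6, -2], [3, -4]].

W = [[3, 5], [-6, -2], [3, -4]]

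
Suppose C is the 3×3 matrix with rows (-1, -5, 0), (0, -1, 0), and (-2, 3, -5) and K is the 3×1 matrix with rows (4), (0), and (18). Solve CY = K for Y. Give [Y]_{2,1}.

0

C is on the left of Y, so left-multiply by C⁻¹: Y = C⁻¹K.
det C = -5; the adjugate gives C⁻¹ = [[-1, 5, 0], [0, -1, 0], [2/5, -13/5, -1/5]].
Y = C⁻¹K = [[-1, 5, 0], [0, -1, 0], [2/5, -13/5, -1/5]] · [[4], [0], [18]] = [[-4], [0], [-2]].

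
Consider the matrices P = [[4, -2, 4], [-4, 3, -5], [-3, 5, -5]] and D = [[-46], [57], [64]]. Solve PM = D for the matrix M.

M = [[-3], [5], [-6]]

Left-multiplying both sides by P⁻¹ gives M = P⁻¹D.
det P = 6, so P⁻¹ = [[5/3, 5/3, -1/3], [-5/6, -4/3, 2/3], [-11/6, -7/3, 2/3]].
M = P⁻¹D = [[5/3, 5/3, -1/3], [-5/6, -4/3, 2/3], [-11/6, -7/3, 2/3]] · [[-46], [57], [64]] = [[-3], [5], [-6]].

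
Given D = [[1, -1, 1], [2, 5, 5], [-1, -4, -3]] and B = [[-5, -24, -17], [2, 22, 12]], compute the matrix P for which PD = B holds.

P = [[2, -2, 3], [-4, 2, -2]]

Right-multiplying both sides by D⁻¹ gives P = BD⁻¹.
D has determinant 1; D⁻¹ = [[5, -7, -10], [1, -2, -3], [-3, 5, 7]].
P = BD⁻¹ = [[-5, -24, -17], [2, 22, 12]] · [[5, -7, -10], [1, -2, -3], [-3, 5, 7]] = [[2, -2, 3], [-4, 2, -2]].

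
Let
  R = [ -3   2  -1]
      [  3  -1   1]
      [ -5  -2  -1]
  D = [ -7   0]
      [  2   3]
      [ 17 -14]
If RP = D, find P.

P = [[-2, 1], [-5, 3], [3, 3]]

R is on the left of P, so left-multiply by R⁻¹: P = R⁻¹D.
det R = -2; the adjugate gives R⁻¹ = [[-3/2, -2, -1/2], [1, 1, 0], [11/2, 8, 3/2]].
P = R⁻¹D = [[-3/2, -2, -1/2], [1, 1, 0], [11/2, 8, 3/2]] · [[-7, 0], [2, 3], [17, -14]] = [[-2, 1], [-5, 3], [3, 3]].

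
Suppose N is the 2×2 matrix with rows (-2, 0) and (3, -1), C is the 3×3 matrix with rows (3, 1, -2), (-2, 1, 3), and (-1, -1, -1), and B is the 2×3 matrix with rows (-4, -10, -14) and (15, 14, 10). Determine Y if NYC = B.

Y = N⁻¹BC⁻¹ (apply N⁻¹ on the left and C⁻¹ on the right).
N has determinant 2; N⁻¹ = [[-1/2, 0], [-3/2, -1]].
C has determinant -5; C⁻¹ = [[-2/5, -3/5, -1], [1, 1, 1], [-3/5, -2/5, -1]].
N⁻¹B = [[2, 5, 7], [-9, 1, 11]].
Y = (N⁻¹B)C⁻¹ = [[0, 1, -4], [-2, 2, -1]].

Y = [[0, 1, -4], [-2, 2, -1]]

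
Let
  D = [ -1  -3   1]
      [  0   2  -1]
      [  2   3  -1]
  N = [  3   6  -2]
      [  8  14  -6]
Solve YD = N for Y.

Y = [[-1, 0, 1], [4, 4, 6]]

Right-multiplying both sides by D⁻¹ gives Y = ND⁻¹.
det D = 1; the adjugate gives D⁻¹ = [[1, 0, 1], [-2, -1, -1], [-4, -3, -2]].
Y = ND⁻¹ = [[3, 6, -2], [8, 14, -6]] · [[1, 0, 1], [-2, -1, -1], [-4, -3, -2]] = [[-1, 0, 1], [4, 4, 6]].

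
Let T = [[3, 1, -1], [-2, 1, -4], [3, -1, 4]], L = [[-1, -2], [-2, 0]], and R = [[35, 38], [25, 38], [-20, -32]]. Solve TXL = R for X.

Isolating X: multiply by T⁻¹ from the left and L⁻¹ from the right, so X = T⁻¹RL⁻¹.
det T = -3; the adjugate gives T⁻¹ = [[0, 1, 1], [4/3, -5, -14/3], [1/3, -2, -5/3]].
det L = -4; the adjugate gives L⁻¹ = [[0, -1/2], [-1/2, 1/4]].
T⁻¹R = [[5, 6], [15, 10], [-5, -10]].
X = (T⁻¹R)L⁻¹ = [[-3, -1], [-5, -5], [5, 0]].

X = [[-3, -1], [-5, -5], [5, 0]]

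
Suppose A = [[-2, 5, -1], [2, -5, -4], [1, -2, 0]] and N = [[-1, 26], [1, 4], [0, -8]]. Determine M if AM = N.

M = [[-2, 0], [-1, 4], [0, -6]]

A is on the left of M, so left-multiply by A⁻¹: M = A⁻¹N.
det A = -5; the adjugate gives A⁻¹ = [[8/5, -2/5, 5], [4/5, -1/5, 2], [-1/5, -1/5, 0]].
M = A⁻¹N = [[8/5, -2/5, 5], [4/5, -1/5, 2], [-1/5, -1/5, 0]] · [[-1, 26], [1, 4], [0, -8]] = [[-2, 0], [-1, 4], [0, -6]].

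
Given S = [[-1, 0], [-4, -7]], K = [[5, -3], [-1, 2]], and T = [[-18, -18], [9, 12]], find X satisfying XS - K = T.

XS = T + K = [[-13, -21], [8, 14]].
Right-multiplying both sides by S⁻¹ gives X = (T + K)S⁻¹.
det S = 7, so S⁻¹ = [[-1, 0], [4/7, -1/7]].
X = (T + K)S⁻¹ = [[1, 3], [0, -2]].

X = [[1, 3], [0, -2]]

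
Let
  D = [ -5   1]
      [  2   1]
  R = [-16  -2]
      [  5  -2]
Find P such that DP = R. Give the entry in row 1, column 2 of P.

0

D is on the left of P, so left-multiply by D⁻¹: P = D⁻¹R.
det D = -7; the adjugate gives D⁻¹ = [[-1/7, 1/7], [2/7, 5/7]].
P = D⁻¹R = [[-1/7, 1/7], [2/7, 5/7]] · [[-16, -2], [5, -2]] = [[3, 0], [-1, -2]].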